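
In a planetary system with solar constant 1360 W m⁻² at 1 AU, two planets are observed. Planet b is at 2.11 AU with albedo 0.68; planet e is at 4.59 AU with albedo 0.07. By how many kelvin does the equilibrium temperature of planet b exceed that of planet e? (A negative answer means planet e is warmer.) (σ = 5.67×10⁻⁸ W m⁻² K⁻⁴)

T_eq = [S₀(1−A)/(4σd²)]^(1/4), so T ∝ (1−A)^(1/4) / √d.
T₁ = [1360×0.32/(4×5.67×10⁻⁸×2.11²)]^(1/4) = 144.09 K.
T₂ = [1360×0.93/(4×5.67×10⁻⁸×4.59²)]^(1/4) = 127.55 K.

ΔT ≈ 16.5 K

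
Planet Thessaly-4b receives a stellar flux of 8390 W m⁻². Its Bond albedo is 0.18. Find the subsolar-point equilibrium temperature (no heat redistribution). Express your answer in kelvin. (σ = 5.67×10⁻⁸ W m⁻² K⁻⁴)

T_ss ≈ 590 K

At the subsolar point the surface absorbs S(1−A) and emits σT⁴ per unit area — no factor of 4, since only the local patch is in balance.
T = [8390 × 0.82 / 5.67×10⁻⁸]^(1/4) = (1.21×10¹¹)^(1/4) = 590 K.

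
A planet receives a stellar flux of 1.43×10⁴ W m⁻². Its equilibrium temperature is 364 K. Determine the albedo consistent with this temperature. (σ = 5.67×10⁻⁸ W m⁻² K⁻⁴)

A ≈ 0.72

From T_eq⁴ = S(1−A)/(4σ): 1−A = 4σT_eq⁴/S.
1−A = 4 × 5.67×10⁻⁸ × (364)⁴ / 1.43×10⁴ = 0.278.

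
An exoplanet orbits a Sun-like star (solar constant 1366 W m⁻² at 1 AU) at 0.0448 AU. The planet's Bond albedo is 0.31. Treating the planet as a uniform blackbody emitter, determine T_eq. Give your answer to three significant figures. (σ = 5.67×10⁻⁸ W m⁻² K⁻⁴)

T_eq ≈ 1200 K

Flux at 0.0448 AU: S = 1366/0.0448² = 6.81×10⁵ W m⁻².
Energy balance: absorbed = emitted ⇒ πR²·S(1−A) = 4πR²·σT_eq⁴, so T_eq⁴ = S(1−A)/(4σ).
T_eq = [6.81×10⁵ × 0.69 / (4 × 5.67×10⁻⁸)]^(1/4) = (2.07×10¹²)^(1/4) = 1200 K.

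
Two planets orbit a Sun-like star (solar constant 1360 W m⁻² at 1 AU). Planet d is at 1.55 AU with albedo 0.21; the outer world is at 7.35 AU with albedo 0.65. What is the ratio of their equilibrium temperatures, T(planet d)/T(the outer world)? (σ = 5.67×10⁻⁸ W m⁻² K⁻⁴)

T_eq = [S₀(1−A)/(4σd²)]^(1/4), so T ∝ (1−A)^(1/4) / √d.
T₁ = [1360×0.79/(4×5.67×10⁻⁸×1.55²)]^(1/4) = 210.72 K.
T₂ = [1360×0.35/(4×5.67×10⁻⁸×7.35²)]^(1/4) = 78.95 K.

T₁/T₂ ≈ 2.669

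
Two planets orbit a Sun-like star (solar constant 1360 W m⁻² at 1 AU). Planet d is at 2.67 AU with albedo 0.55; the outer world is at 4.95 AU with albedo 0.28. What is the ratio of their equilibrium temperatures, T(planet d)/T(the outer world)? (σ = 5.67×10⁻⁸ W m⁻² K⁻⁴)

T_eq = [S₀(1−A)/(4σd²)]^(1/4), so T ∝ (1−A)^(1/4) / √d.
T₁ = [1360×0.45/(4×5.67×10⁻⁸×2.67²)]^(1/4) = 139.48 K.
T₂ = [1360×0.72/(4×5.67×10⁻⁸×4.95²)]^(1/4) = 115.21 K.

T₁/T₂ ≈ 1.211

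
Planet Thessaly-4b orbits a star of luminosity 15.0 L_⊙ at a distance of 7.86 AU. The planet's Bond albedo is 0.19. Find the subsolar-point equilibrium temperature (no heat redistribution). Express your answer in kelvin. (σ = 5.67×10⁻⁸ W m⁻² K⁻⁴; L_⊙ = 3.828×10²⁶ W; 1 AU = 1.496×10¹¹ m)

d = 7.86 AU = 1.18×10¹² m.
L = 15.0 × 3.828×10²⁶ = 5.74×10²⁷ W.
Flux: S = L/(4πd²) = 5.74×10²⁷/(4π×(1.18×10¹²)²) = 330 W m⁻².
At the subsolar point the surface absorbs S(1−A) and emits σT⁴ per unit area — no factor of 4, since only the local patch is in balance.
T = [330 × 0.81 / 5.67×10⁻⁸]^(1/4) = (4.72×10⁹)^(1/4) = 262 K.

T_ss ≈ 262 K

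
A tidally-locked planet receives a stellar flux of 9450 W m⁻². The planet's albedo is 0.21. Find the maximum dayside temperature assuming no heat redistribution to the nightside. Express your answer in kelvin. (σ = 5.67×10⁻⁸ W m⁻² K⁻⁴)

T_ss ≈ 602 K

With no redistribution each surface element balances locally: S(1−A) = σT⁴.
T = [9450 × 0.79 / 5.67×10⁻⁸]^(1/4) = (1.32×10¹¹)^(1/4) = 602 K.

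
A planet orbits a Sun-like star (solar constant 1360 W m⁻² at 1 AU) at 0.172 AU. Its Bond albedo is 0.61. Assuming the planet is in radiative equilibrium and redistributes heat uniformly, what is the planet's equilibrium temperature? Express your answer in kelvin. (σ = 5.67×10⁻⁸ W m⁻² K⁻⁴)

Flux at 0.172 AU: S = 1360/0.172² = 4.60×10⁴ W m⁻².
Energy balance: absorbed = emitted ⇒ πR²·S(1−A) = 4πR²·σT_eq⁴, so T_eq⁴ = S(1−A)/(4σ).
T_eq = [4.60×10⁴ × 0.39 / (4 × 5.67×10⁻⁸)]^(1/4) = (7.91×10¹⁰)^(1/4) = 530 K.

T_eq ≈ 530 K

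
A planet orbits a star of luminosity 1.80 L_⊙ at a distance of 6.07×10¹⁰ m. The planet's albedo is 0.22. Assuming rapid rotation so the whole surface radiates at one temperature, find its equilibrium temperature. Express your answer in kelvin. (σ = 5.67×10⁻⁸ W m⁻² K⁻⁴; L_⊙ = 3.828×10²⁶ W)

T_eq ≈ 476 K

L = 1.80 × 3.828×10²⁶ = 6.89×10²⁶ W.
Flux: S = L/(4πd²) = 6.89×10²⁶/(4π×(6.07×10¹⁰)²) = 1.49×10⁴ W m⁻².
Energy balance: absorbed = emitted ⇒ πR²·S(1−A) = 4πR²·σT_eq⁴, so T_eq⁴ = S(1−A)/(4σ).
T_eq = [1.49×10⁴ × 0.78 / (4 × 5.67×10⁻⁸)]^(1/4) = (5.12×10¹⁰)^(1/4) = 476 K.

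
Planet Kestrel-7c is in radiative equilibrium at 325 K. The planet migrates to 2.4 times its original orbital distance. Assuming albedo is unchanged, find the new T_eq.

T_eq ∝ L^(1/4) · d^(−1/2).
T′ = 325 / 2.4^(1/2) = 210 K.

T_eq ≈ 210 K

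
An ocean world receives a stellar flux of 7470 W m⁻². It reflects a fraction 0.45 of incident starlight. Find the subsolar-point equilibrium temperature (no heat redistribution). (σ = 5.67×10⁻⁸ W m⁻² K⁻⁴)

T_ss ≈ 519 K

At the subsolar point the surface absorbs S(1−A) and emits σT⁴ per unit area — no factor of 4, since only the local patch is in balance.
T = [7470 × 0.55 / 5.67×10⁻⁸]^(1/4) = (7.25×10¹⁰)^(1/4) = 519 K.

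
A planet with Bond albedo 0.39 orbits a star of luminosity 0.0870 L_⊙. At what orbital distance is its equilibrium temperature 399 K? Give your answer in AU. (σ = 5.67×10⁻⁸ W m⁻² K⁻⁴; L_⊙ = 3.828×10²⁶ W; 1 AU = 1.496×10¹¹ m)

L = 0.0870 × 3.828×10²⁶ = 3.33×10²⁵ W.
From T_eq⁴ = L(1−A)/(16πσd²): d = √[L(1−A)/(16πσT_eq⁴)].
d = √[3.33×10²⁵ × 0.61 / (16π × 5.67×10⁻⁸ × (399)⁴)] = 1.68×10¹⁰ m = 0.112 AU.

d ≈ 0.112 AU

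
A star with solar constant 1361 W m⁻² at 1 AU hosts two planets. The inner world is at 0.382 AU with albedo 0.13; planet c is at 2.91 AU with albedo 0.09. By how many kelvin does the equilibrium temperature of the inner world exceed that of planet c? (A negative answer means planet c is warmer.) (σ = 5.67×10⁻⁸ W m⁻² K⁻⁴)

T_eq = [S₀(1−A)/(4σd²)]^(1/4), so T ∝ (1−A)^(1/4) / √d.
T₁ = [1361×0.87/(4×5.67×10⁻⁸×0.382²)]^(1/4) = 434.91 K.
T₂ = [1361×0.91/(4×5.67×10⁻⁸×2.91²)]^(1/4) = 159.36 K.

ΔT ≈ 275.6 K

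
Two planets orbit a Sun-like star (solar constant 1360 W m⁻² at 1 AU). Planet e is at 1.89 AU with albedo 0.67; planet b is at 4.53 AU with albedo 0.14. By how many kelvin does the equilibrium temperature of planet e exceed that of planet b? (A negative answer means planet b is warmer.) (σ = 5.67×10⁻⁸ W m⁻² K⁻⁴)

ΔT ≈ 27.5 K

T_eq = [S₀(1−A)/(4σd²)]^(1/4), so T ∝ (1−A)^(1/4) / √d.
T₁ = [1360×0.33/(4×5.67×10⁻⁸×1.89²)]^(1/4) = 153.42 K.
T₂ = [1360×0.86/(4×5.67×10⁻⁸×4.53²)]^(1/4) = 125.91 K.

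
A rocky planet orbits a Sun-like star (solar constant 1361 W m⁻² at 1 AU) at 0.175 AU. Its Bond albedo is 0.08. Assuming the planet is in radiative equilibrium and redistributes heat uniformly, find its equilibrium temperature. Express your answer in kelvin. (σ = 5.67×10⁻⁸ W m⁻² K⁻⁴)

T_eq ≈ 652 K

Flux at 0.175 AU: S = 1361/0.175² = 4.44×10⁴ W m⁻².
Energy balance: absorbed = emitted ⇒ πR²·S(1−A) = 4πR²·σT_eq⁴, so T_eq⁴ = S(1−A)/(4σ).
T_eq = [4.44×10⁴ × 0.92 / (4 × 5.67×10⁻⁸)]^(1/4) = (1.80×10¹¹)^(1/4) = 652 K.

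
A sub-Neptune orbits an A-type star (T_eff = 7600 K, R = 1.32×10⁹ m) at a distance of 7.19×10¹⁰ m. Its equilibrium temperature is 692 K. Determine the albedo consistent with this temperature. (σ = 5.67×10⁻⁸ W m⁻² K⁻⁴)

L = 4πR_⋆²σT_⋆⁴ = 4π(1.32×10⁹)² × 5.67×10⁻⁸ × (7600)⁴ = 4.14×10²⁷ W.
S = L/(4πd²) = 6.38×10⁴ W m⁻².
From T_eq⁴ = S(1−A)/(4σ): 1−A = 4σT_eq⁴/S.
1−A = 4 × 5.67×10⁻⁸ × (692)⁴ / 6.38×10⁴ = 0.816.

A ≈ 0.18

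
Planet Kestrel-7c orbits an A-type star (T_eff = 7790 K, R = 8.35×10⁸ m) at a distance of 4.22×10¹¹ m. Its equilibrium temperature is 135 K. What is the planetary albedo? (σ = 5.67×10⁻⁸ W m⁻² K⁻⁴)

A ≈ 0.91

L = 4πR_⋆²σT_⋆⁴ = 4π(8.35×10⁸)² × 5.67×10⁻⁸ × (7790)⁴ = 1.83×10²⁷ W.
S = L/(4πd²) = 817 W m⁻².
From T_eq⁴ = S(1−A)/(4σ): 1−A = 4σT_eq⁴/S.
1−A = 4 × 5.67×10⁻⁸ × (135)⁴ / 817 = 0.092.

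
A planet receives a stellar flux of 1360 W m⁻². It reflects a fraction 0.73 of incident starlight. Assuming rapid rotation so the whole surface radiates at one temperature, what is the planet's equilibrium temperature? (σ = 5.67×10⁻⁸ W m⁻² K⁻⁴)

T_eq ≈ 201 K

Energy balance: absorbed = emitted ⇒ πR²·S(1−A) = 4πR²·σT_eq⁴, so T_eq⁴ = S(1−A)/(4σ).
T_eq = [1360 × 0.27 / (4 × 5.67×10⁻⁸)]^(1/4) = (1.62×10⁹)^(1/4) = 201 K.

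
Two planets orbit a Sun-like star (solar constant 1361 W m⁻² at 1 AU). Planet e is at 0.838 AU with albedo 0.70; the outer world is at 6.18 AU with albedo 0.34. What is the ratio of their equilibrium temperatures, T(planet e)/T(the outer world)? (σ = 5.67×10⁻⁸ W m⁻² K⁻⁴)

T₁/T₂ ≈ 2.230

T_eq = [S₀(1−A)/(4σd²)]^(1/4), so T ∝ (1−A)^(1/4) / √d.
T₁ = [1361×0.30/(4×5.67×10⁻⁸×0.838²)]^(1/4) = 225.02 K.
T₂ = [1361×0.66/(4×5.67×10⁻⁸×6.18²)]^(1/4) = 100.91 K.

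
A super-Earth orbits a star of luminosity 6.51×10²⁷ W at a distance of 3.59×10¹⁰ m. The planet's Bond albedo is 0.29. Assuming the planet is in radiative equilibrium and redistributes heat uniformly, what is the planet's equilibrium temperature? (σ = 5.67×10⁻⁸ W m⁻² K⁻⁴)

T_eq ≈ 1060 K

Flux: S = L/(4πd²) = 6.51×10²⁷/(4π×(3.59×10¹⁰)²) = 4.02×10⁵ W m⁻².
Energy balance: absorbed = emitted ⇒ πR²·S(1−A) = 4πR²·σT_eq⁴, so T_eq⁴ = S(1−A)/(4σ).
T_eq = [4.02×10⁵ × 0.71 / (4 × 5.67×10⁻⁸)]^(1/4) = (1.26×10¹²)^(1/4) = 1060 K.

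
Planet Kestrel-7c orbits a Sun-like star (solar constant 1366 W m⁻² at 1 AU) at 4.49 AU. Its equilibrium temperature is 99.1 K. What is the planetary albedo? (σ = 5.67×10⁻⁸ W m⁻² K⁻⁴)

A ≈ 0.68

Flux at 4.49 AU: S = 1366/4.49² = 67.8 W m⁻².
From T_eq⁴ = S(1−A)/(4σ): 1−A = 4σT_eq⁴/S.
1−A = 4 × 5.67×10⁻⁸ × (99.1)⁴ / 67.8 = 0.323.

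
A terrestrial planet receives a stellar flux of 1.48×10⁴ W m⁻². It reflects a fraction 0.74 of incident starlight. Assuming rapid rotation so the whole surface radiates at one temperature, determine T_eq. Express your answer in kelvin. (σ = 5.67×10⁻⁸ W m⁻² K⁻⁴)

T_eq ≈ 361 K

Energy balance: absorbed = emitted ⇒ πR²·S(1−A) = 4πR²·σT_eq⁴, so T_eq⁴ = S(1−A)/(4σ).
T_eq = [1.48×10⁴ × 0.26 / (4 × 5.67×10⁻⁸)]^(1/4) = (1.70×10¹⁰)^(1/4) = 361 K.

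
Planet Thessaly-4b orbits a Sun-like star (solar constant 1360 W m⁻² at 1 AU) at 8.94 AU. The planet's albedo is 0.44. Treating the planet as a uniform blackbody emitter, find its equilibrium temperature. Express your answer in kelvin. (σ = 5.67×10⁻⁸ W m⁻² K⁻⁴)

T_eq ≈ 80.5 K

Flux at 8.94 AU: S = 1360/8.94² = 17.0 W m⁻².
Energy balance: absorbed = emitted ⇒ πR²·S(1−A) = 4πR²·σT_eq⁴, so T_eq⁴ = S(1−A)/(4σ).
T_eq = [17.0 × 0.56 / (4 × 5.67×10⁻⁸)]^(1/4) = (4.20×10⁷)^(1/4) = 80.5 K.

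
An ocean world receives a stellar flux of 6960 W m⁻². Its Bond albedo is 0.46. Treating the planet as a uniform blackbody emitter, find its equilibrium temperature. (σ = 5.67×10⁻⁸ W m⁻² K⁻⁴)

T_eq ≈ 359 K

Energy balance: absorbed = emitted ⇒ πR²·S(1−A) = 4πR²·σT_eq⁴, so T_eq⁴ = S(1−A)/(4σ).
T_eq = [6960 × 0.54 / (4 × 5.67×10⁻⁸)]^(1/4) = (1.66×10¹⁰)^(1/4) = 359 K.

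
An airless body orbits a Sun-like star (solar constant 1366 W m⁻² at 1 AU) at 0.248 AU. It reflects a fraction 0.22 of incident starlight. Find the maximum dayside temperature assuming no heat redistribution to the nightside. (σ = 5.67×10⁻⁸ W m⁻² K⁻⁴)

Flux at 0.248 AU: S = 1366/0.248² = 2.22×10⁴ W m⁻².
With no redistribution each surface element balances locally: S(1−A) = σT⁴.
T = [2.22×10⁴ × 0.78 / 5.67×10⁻⁸]^(1/4) = (3.06×10¹¹)^(1/4) = 743 K.

T_ss ≈ 743 K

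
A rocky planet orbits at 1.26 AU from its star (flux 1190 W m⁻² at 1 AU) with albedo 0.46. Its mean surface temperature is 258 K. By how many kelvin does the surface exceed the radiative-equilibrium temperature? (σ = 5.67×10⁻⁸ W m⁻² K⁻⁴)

ΔT ≈ 52.5 K

S = 1190/1.26² = 749.6 W m⁻².
T_eq = [S(1−A)/(4σ)]^(1/4) = [749.6×0.54/(4×5.67×10⁻⁸)]^(1/4) = 205.5 K.
ΔT = T_surf − T_eq = 258 − 205.5.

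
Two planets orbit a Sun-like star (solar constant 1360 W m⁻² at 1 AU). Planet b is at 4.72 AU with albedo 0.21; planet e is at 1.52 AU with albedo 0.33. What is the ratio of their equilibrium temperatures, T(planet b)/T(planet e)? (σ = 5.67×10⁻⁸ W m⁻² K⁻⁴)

T₁/T₂ ≈ 0.591

T_eq = [S₀(1−A)/(4σd²)]^(1/4), so T ∝ (1−A)^(1/4) / √d.
T₁ = [1360×0.79/(4×5.67×10⁻⁸×4.72²)]^(1/4) = 120.76 K.
T₂ = [1360×0.67/(4×5.67×10⁻⁸×1.52²)]^(1/4) = 204.21 K.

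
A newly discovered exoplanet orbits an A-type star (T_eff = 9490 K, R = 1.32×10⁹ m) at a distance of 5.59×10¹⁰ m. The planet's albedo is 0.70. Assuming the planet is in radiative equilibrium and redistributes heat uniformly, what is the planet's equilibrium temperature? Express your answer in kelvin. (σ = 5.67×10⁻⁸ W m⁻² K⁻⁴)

T_eq ≈ 763 K

L = 4πR_⋆²σT_⋆⁴ = 4π(1.32×10⁹)² × 5.67×10⁻⁸ × (9490)⁴ = 1.01×10²⁸ W.
S = L/(4πd²) = 2.56×10⁵ W m⁻².
Energy balance: absorbed = emitted ⇒ πR²·S(1−A) = 4πR²·σT_eq⁴, so T_eq⁴ = S(1−A)/(4σ).
T_eq = [2.56×10⁵ × 0.30 / (4 × 5.67×10⁻⁸)]^(1/4) = (3.39×10¹¹)^(1/4) = 763 K.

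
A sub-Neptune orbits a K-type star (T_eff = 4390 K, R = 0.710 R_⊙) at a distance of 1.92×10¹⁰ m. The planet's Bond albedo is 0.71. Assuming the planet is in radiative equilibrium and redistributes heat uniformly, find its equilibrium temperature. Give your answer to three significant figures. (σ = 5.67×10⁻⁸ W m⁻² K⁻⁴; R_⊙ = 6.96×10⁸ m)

T_eq ≈ 365 K

R_⋆ = 0.710 × 6.96×10⁸ = 4.94×10⁸ m.
L = 4πR_⋆²σT_⋆⁴ = 4π(4.94×10⁸)² × 5.67×10⁻⁸ × (4390)⁴ = 6.46×10²⁵ W.
S = L/(4πd²) = 1.39×10⁴ W m⁻².
Energy balance: absorbed = emitted ⇒ πR²·S(1−A) = 4πR²·σT_eq⁴, so T_eq⁴ = S(1−A)/(4σ).
T_eq = [1.39×10⁴ × 0.29 / (4 × 5.67×10⁻⁸)]^(1/4) = (1.78×10¹⁰)^(1/4) = 365 K.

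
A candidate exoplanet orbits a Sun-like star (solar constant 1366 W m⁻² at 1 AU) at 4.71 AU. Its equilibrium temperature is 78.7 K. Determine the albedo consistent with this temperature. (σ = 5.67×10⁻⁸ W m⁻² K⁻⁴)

A ≈ 0.86

Flux at 4.71 AU: S = 1366/4.71² = 61.6 W m⁻².
From T_eq⁴ = S(1−A)/(4σ): 1−A = 4σT_eq⁴/S.
1−A = 4 × 5.67×10⁻⁸ × (78.7)⁴ / 61.6 = 0.141.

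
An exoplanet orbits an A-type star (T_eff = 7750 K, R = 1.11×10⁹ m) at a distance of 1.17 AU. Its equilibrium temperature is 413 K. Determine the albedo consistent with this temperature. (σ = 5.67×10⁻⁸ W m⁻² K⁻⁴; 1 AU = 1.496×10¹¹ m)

d = 1.17 AU = 1.75×10¹¹ m.
L = 4πR_⋆²σT_⋆⁴ = 4π(1.11×10⁹)² × 5.67×10⁻⁸ × (7750)⁴ = 3.17×10²⁷ W.
S = L/(4πd²) = 8230 W m⁻².
From T_eq⁴ = S(1−A)/(4σ): 1−A = 4σT_eq⁴/S.
1−A = 4 × 5.67×10⁻⁸ × (413)⁴ / 8230 = 0.802.

A ≈ 0.20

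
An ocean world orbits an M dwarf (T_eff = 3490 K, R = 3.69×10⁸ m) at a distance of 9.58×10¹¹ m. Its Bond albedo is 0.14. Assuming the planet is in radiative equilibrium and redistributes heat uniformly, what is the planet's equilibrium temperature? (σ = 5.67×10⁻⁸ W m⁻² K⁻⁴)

L = 4πR_⋆²σT_⋆⁴ = 4π(3.69×10⁸)² × 5.67×10⁻⁸ × (3490)⁴ = 1.44×10²⁵ W.
S = L/(4πd²) = 1.25 W m⁻².
Energy balance: absorbed = emitted ⇒ πR²·S(1−A) = 4πR²·σT_eq⁴, so T_eq⁴ = S(1−A)/(4σ).
T_eq = [1.25 × 0.86 / (4 × 5.67×10⁻⁸)]^(1/4) = (4.73×10⁶)^(1/4) = 46.6 K.

T_eq ≈ 46.6 K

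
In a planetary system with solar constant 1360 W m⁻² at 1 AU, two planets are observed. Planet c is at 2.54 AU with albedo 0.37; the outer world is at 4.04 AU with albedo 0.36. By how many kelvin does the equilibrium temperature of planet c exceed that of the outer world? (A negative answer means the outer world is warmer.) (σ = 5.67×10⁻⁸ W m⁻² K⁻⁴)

ΔT ≈ 31.7 K

T_eq = [S₀(1−A)/(4σd²)]^(1/4), so T ∝ (1−A)^(1/4) / √d.
T₁ = [1360×0.63/(4×5.67×10⁻⁸×2.54²)]^(1/4) = 155.56 K.
T₂ = [1360×0.64/(4×5.67×10⁻⁸×4.04²)]^(1/4) = 123.83 K.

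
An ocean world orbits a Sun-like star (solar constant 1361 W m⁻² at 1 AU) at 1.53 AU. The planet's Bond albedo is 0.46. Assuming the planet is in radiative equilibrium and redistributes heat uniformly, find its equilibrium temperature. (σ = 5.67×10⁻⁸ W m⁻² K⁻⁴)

T_eq ≈ 193 K

Flux at 1.53 AU: S = 1361/1.53² = 581 W m⁻².
Energy balance: absorbed = emitted ⇒ πR²·S(1−A) = 4πR²·σT_eq⁴, so T_eq⁴ = S(1−A)/(4σ).
T_eq = [581 × 0.54 / (4 × 5.67×10⁻⁸)]^(1/4) = (1.38×10⁹)^(1/4) = 193 K.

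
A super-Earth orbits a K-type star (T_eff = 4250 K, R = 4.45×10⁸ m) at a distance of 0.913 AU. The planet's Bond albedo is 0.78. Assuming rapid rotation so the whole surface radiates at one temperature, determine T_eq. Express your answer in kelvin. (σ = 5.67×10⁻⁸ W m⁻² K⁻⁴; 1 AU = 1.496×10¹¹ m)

d = 0.913 AU = 1.37×10¹¹ m.
L = 4πR_⋆²σT_⋆⁴ = 4π(4.45×10⁸)² × 5.67×10⁻⁸ × (4250)⁴ = 4.60×10²⁵ W.
S = L/(4πd²) = 196 W m⁻².
Energy balance: absorbed = emitted ⇒ πR²·S(1−A) = 4πR²·σT_eq⁴, so T_eq⁴ = S(1−A)/(4σ).
T_eq = [196 × 0.22 / (4 × 5.67×10⁻⁸)]^(1/4) = (1.90×10⁸)^(1/4) = 117 K.

T_eq ≈ 117 K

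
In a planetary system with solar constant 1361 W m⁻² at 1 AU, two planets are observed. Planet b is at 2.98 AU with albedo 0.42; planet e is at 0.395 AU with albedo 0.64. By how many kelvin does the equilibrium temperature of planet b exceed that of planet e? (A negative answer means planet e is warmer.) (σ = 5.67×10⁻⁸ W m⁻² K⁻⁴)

ΔT ≈ -202.3 K

T_eq = [S₀(1−A)/(4σd²)]^(1/4), so T ∝ (1−A)^(1/4) / √d.
T₁ = [1361×0.58/(4×5.67×10⁻⁸×2.98²)]^(1/4) = 140.70 K.
T₂ = [1361×0.36/(4×5.67×10⁻⁸×0.395²)]^(1/4) = 343.03 K.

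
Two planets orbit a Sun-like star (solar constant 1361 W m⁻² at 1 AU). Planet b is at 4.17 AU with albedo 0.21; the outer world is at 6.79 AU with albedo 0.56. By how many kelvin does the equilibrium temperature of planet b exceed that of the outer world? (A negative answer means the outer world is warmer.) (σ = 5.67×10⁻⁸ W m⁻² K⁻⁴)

ΔT ≈ 41.5 K

T_eq = [S₀(1−A)/(4σd²)]^(1/4), so T ∝ (1−A)^(1/4) / √d.
T₁ = [1361×0.79/(4×5.67×10⁻⁸×4.17²)]^(1/4) = 128.50 K.
T₂ = [1361×0.44/(4×5.67×10⁻⁸×6.79²)]^(1/4) = 86.99 K.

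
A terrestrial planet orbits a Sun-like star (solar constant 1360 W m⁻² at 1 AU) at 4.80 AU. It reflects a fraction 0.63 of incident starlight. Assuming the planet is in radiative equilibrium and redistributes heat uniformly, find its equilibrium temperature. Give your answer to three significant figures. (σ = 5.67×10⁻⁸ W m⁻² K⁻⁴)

Flux at 4.80 AU: S = 1360/4.80² = 59.0 W m⁻².
Energy balance: absorbed = emitted ⇒ πR²·S(1−A) = 4πR²·σT_eq⁴, so T_eq⁴ = S(1−A)/(4σ).
T_eq = [59.0 × 0.37 / (4 × 5.67×10⁻⁸)]^(1/4) = (9.63×10⁷)^(1/4) = 99.1 K.

T_eq ≈ 99.1 K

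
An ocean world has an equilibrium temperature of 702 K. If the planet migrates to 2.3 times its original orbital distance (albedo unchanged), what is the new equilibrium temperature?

T_eq ≈ 463 K

T_eq ∝ L^(1/4) · d^(−1/2).
T′ = 702 / 2.3^(1/2) = 463 K.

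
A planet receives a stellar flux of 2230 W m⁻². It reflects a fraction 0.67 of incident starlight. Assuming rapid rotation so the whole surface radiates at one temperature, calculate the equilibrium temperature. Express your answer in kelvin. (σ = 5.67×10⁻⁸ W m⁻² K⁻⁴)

T_eq ≈ 239 K

Energy balance: absorbed = emitted ⇒ πR²·S(1−A) = 4πR²·σT_eq⁴, so T_eq⁴ = S(1−A)/(4σ).
T_eq = [2230 × 0.33 / (4 × 5.67×10⁻⁸)]^(1/4) = (3.24×10⁹)^(1/4) = 239 K.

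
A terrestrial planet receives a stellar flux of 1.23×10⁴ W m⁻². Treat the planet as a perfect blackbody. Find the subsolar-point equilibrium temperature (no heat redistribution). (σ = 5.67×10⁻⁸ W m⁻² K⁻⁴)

T_ss ≈ 682 K

At the subsolar point the surface absorbs S(1−A) and emits σT⁴ per unit area — no factor of 4, since only the local patch is in balance.
T = [1.23×10⁴ × 1.00 / 5.67×10⁻⁸]^(1/4) = (2.17×10¹¹)^(1/4) = 682 K.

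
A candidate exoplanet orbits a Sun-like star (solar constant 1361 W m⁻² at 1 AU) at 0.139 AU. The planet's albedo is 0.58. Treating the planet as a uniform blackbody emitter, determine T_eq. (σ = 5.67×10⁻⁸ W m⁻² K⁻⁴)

Flux at 0.139 AU: S = 1361/0.139² = 7.04×10⁴ W m⁻².
Energy balance: absorbed = emitted ⇒ πR²·S(1−A) = 4πR²·σT_eq⁴, so T_eq⁴ = S(1−A)/(4σ).
T_eq = [7.04×10⁴ × 0.42 / (4 × 5.67×10⁻⁸)]^(1/4) = (1.30×10¹¹)^(1/4) = 601 K.

T_eq ≈ 601 K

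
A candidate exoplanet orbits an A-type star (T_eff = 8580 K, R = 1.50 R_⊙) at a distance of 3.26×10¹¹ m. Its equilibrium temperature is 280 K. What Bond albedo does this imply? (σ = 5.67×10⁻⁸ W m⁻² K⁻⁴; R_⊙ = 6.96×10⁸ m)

R_⋆ = 1.50 × 6.96×10⁸ = 1.04×10⁹ m.
L = 4πR_⋆²σT_⋆⁴ = 4π(1.04×10⁹)² × 5.67×10⁻⁸ × (8580)⁴ = 4.21×10²⁷ W.
S = L/(4πd²) = 3150 W m⁻².
From T_eq⁴ = S(1−A)/(4σ): 1−A = 4σT_eq⁴/S.
1−A = 4 × 5.67×10⁻⁸ × (280)⁴ / 3150 = 0.442.

A ≈ 0.56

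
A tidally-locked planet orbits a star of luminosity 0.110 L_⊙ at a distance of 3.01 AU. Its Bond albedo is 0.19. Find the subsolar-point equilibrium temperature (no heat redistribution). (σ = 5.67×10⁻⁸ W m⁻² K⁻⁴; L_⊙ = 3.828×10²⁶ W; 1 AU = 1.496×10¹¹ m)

T_ss ≈ 124 K

d = 3.01 AU = 4.50×10¹¹ m.
L = 0.110 × 3.828×10²⁶ = 4.21×10²⁵ W.
Flux: S = L/(4πd²) = 4.21×10²⁵/(4π×(4.50×10¹¹)²) = 16.5 W m⁻².
At the subsolar point the surface absorbs S(1−A) and emits σT⁴ per unit area — no factor of 4, since only the local patch is in balance.
T = [16.5 × 0.81 / 5.67×10⁻⁸]^(1/4) = (2.36×10⁸)^(1/4) = 124 K.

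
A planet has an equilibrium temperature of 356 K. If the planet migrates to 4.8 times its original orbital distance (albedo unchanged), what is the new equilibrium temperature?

T_eq ∝ L^(1/4) · d^(−1/2).
T′ = 356 / 4.8^(1/2) = 162 K.

T_eq ≈ 162 K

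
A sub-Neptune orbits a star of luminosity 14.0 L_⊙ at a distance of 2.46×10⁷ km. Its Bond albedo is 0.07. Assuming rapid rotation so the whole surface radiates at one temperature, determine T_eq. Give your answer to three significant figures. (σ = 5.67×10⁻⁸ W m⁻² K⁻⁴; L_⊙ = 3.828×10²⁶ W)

T_eq ≈ 1300 K

d = 2.46×10⁷ km = 2.46×10¹⁰ m.
L = 14.0 × 3.828×10²⁶ = 5.36×10²⁷ W.
Flux: S = L/(4πd²) = 5.36×10²⁷/(4π×(2.46×10¹⁰)²) = 7.05×10⁵ W m⁻².
Energy balance: absorbed = emitted ⇒ πR²·S(1−A) = 4πR²·σT_eq⁴, so T_eq⁴ = S(1−A)/(4σ).
T_eq = [7.05×10⁵ × 0.93 / (4 × 5.67×10⁻⁸)]^(1/4) = (2.89×10¹²)^(1/4) = 1300 K.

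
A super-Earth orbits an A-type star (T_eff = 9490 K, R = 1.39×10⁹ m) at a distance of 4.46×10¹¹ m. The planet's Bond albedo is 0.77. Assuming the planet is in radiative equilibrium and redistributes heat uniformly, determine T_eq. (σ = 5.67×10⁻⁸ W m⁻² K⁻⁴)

T_eq ≈ 259 K

L = 4πR_⋆²σT_⋆⁴ = 4π(1.39×10⁹)² × 5.67×10⁻⁸ × (9490)⁴ = 1.12×10²⁸ W.
S = L/(4πd²) = 4470 W m⁻².
Energy balance: absorbed = emitted ⇒ πR²·S(1−A) = 4πR²·σT_eq⁴, so T_eq⁴ = S(1−A)/(4σ).
T_eq = [4470 × 0.23 / (4 × 5.67×10⁻⁸)]^(1/4) = (4.53×10⁹)^(1/4) = 259 K.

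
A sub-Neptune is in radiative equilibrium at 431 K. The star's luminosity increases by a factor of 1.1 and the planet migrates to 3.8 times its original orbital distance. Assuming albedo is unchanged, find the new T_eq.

T_eq ≈ 226 K

T_eq ∝ L^(1/4) · d^(−1/2).
T′ = 431 × 1.1^(1/4) / 3.8^(1/2) = 226 K.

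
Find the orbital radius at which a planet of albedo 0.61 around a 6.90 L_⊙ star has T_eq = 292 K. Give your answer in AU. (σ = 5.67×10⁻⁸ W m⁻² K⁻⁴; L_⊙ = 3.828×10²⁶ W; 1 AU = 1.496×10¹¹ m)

L = 6.90 × 3.828×10²⁶ = 2.64×10²⁷ W.
From T_eq⁴ = L(1−A)/(16πσd²): d = √[L(1−A)/(16πσT_eq⁴)].
d = √[2.64×10²⁷ × 0.39 / (16π × 5.67×10⁻⁸ × (292)⁴)] = 2.23×10¹¹ m = 1.49 AU.

d ≈ 1.49 AU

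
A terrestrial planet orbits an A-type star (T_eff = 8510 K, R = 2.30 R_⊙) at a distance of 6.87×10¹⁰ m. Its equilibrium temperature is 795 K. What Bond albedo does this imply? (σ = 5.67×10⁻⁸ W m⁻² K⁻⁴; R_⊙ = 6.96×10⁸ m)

R_⋆ = 2.30 × 6.96×10⁸ = 1.60×10⁹ m.
L = 4πR_⋆²σT_⋆⁴ = 4π(1.60×10⁹)² × 5.67×10⁻⁸ × (8510)⁴ = 9.58×10²⁷ W.
S = L/(4πd²) = 1.61×10⁵ W m⁻².
From T_eq⁴ = S(1−A)/(4σ): 1−A = 4σT_eq⁴/S.
1−A = 4 × 5.67×10⁻⁸ × (795)⁴ / 1.61×10⁵ = 0.561.

A ≈ 0.44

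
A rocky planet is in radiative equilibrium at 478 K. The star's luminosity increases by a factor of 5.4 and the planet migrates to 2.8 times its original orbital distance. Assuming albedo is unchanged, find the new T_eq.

T_eq ∝ L^(1/4) · d^(−1/2).
T′ = 478 × 5.4^(1/4) / 2.8^(1/2) = 435 K.

T_eq ≈ 435 K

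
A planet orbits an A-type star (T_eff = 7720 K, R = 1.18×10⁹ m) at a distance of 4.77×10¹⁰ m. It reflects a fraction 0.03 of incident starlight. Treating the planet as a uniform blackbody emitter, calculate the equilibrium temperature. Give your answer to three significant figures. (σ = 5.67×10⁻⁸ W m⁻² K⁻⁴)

T_eq ≈ 852 K

L = 4πR_⋆²σT_⋆⁴ = 4π(1.18×10⁹)² × 5.67×10⁻⁸ × (7720)⁴ = 3.52×10²⁷ W.
S = L/(4πd²) = 1.23×10⁵ W m⁻².
Energy balance: absorbed = emitted ⇒ πR²·S(1−A) = 4πR²·σT_eq⁴, so T_eq⁴ = S(1−A)/(4σ).
T_eq = [1.23×10⁵ × 0.97 / (4 × 5.67×10⁻⁸)]^(1/4) = (5.27×10¹¹)^(1/4) = 852 K.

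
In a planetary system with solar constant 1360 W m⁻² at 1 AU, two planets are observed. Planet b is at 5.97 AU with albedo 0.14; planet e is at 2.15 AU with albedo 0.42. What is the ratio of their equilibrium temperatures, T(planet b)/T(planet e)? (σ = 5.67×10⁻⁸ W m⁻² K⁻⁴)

T_eq = [S₀(1−A)/(4σd²)]^(1/4), so T ∝ (1−A)^(1/4) / √d.
T₁ = [1360×0.86/(4×5.67×10⁻⁸×5.97²)]^(1/4) = 109.68 K.
T₂ = [1360×0.58/(4×5.67×10⁻⁸×2.15²)]^(1/4) = 165.62 K.

T₁/T₂ ≈ 0.662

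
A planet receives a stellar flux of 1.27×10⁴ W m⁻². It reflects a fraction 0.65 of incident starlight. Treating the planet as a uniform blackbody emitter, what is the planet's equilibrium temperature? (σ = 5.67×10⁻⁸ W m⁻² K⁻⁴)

T_eq ≈ 374 K

Energy balance: absorbed = emitted ⇒ πR²·S(1−A) = 4πR²·σT_eq⁴, so T_eq⁴ = S(1−A)/(4σ).
T_eq = [1.27×10⁴ × 0.35 / (4 × 5.67×10⁻⁸)]^(1/4) = (1.96×10¹⁰)^(1/4) = 374 K.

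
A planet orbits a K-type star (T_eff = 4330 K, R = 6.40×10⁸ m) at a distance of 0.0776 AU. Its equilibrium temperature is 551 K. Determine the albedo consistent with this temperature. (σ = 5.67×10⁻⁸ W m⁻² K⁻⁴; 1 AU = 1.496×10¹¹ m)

d = 0.0776 AU = 1.16×10¹⁰ m.
L = 4πR_⋆²σT_⋆⁴ = 4π(6.40×10⁸)² × 5.67×10⁻⁸ × (4330)⁴ = 1.03×10²⁶ W.
S = L/(4πd²) = 6.06×10⁴ W m⁻².
From T_eq⁴ = S(1−A)/(4σ): 1−A = 4σT_eq⁴/S.
1−A = 4 × 5.67×10⁻⁸ × (551)⁴ / 6.06×10⁴ = 0.345.

A ≈ 0.65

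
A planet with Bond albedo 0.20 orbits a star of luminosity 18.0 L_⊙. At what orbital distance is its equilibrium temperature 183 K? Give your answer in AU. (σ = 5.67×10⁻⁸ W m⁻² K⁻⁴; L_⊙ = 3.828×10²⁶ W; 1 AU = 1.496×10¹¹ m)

d ≈ 8.78 AU

L = 18.0 × 3.828×10²⁶ = 6.89×10²⁷ W.
From T_eq⁴ = L(1−A)/(16πσd²): d = √[L(1−A)/(16πσT_eq⁴)].
d = √[6.89×10²⁷ × 0.80 / (16π × 5.67×10⁻⁸ × (183)⁴)] = 1.31×10¹² m = 8.78 AU.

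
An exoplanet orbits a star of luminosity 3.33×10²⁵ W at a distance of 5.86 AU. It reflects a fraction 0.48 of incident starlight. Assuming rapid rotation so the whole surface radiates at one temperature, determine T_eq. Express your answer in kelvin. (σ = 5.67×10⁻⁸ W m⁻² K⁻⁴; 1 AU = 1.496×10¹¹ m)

T_eq ≈ 53.0 K

d = 5.86 AU = 8.77×10¹¹ m.
Flux: S = L/(4πd²) = 3.33×10²⁵/(4π×(8.77×10¹¹)²) = 3.45 W m⁻².
Energy balance: absorbed = emitted ⇒ πR²·S(1−A) = 4πR²·σT_eq⁴, so T_eq⁴ = S(1−A)/(4σ).
T_eq = [3.45 × 0.52 / (4 × 5.67×10⁻⁸)]^(1/4) = (7.91×10⁶)^(1/4) = 53.0 K.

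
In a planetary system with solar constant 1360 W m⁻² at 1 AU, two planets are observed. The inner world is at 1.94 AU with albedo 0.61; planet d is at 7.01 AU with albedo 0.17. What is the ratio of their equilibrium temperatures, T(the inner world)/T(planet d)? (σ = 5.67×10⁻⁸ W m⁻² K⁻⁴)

T₁/T₂ ≈ 1.574

T_eq = [S₀(1−A)/(4σd²)]^(1/4), so T ∝ (1−A)^(1/4) / √d.
T₁ = [1360×0.39/(4×5.67×10⁻⁸×1.94²)]^(1/4) = 157.88 K.
T₂ = [1360×0.83/(4×5.67×10⁻⁸×7.01²)]^(1/4) = 100.32 K.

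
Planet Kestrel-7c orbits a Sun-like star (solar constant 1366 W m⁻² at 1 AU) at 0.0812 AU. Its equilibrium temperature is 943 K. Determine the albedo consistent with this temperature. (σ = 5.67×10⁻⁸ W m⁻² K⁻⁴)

A ≈ 0.13

Flux at 0.0812 AU: S = 1366/0.0812² = 2.07×10⁵ W m⁻².
From T_eq⁴ = S(1−A)/(4σ): 1−A = 4σT_eq⁴/S.
1−A = 4 × 5.67×10⁻⁸ × (943)⁴ / 2.07×10⁵ = 0.866.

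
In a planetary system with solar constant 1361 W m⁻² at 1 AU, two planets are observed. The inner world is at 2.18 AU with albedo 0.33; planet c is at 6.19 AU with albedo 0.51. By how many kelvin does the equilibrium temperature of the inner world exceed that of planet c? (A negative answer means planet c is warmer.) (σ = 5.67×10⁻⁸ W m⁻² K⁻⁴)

ΔT ≈ 77.0 K

T_eq = [S₀(1−A)/(4σd²)]^(1/4), so T ∝ (1−A)^(1/4) / √d.
T₁ = [1361×0.67/(4×5.67×10⁻⁸×2.18²)]^(1/4) = 170.55 K.
T₂ = [1361×0.49/(4×5.67×10⁻⁸×6.19²)]^(1/4) = 93.60 K.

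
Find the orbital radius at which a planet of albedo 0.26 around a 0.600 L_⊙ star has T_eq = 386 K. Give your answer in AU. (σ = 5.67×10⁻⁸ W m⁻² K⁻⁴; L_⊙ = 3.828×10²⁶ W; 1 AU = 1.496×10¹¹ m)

L = 0.600 × 3.828×10²⁶ = 2.30×10²⁶ W.
From T_eq⁴ = L(1−A)/(16πσd²): d = √[L(1−A)/(16πσT_eq⁴)].
d = √[2.30×10²⁶ × 0.74 / (16π × 5.67×10⁻⁸ × (386)⁴)] = 5.18×10¹⁰ m = 0.346 AU.

d ≈ 0.346 AU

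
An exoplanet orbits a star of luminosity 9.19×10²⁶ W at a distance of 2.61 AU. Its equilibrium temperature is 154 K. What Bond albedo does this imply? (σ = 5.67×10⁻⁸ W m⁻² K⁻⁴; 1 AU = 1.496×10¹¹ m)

d = 2.61 AU = 3.90×10¹¹ m.
Flux: S = L/(4πd²) = 9.19×10²⁶/(4π×(3.90×10¹¹)²) = 480 W m⁻².
From T_eq⁴ = S(1−A)/(4σ): 1−A = 4σT_eq⁴/S.
1−A = 4 × 5.67×10⁻⁸ × (154)⁴ / 480 = 0.266.

A ≈ 0.73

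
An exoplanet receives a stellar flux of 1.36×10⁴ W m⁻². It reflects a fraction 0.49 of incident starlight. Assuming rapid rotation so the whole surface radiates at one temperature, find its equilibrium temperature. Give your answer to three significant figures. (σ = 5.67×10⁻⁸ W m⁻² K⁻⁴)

T_eq ≈ 418 K

Energy balance: absorbed = emitted ⇒ πR²·S(1−A) = 4πR²·σT_eq⁴, so T_eq⁴ = S(1−A)/(4σ).
T_eq = [1.36×10⁴ × 0.51 / (4 × 5.67×10⁻⁸)]^(1/4) = (3.06×10¹⁰)^(1/4) = 418 K.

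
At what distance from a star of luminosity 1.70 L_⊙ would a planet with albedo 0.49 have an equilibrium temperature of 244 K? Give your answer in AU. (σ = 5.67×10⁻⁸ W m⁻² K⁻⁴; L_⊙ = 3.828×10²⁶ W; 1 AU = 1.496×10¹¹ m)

d ≈ 1.21 AU

L = 1.70 × 3.828×10²⁶ = 6.51×10²⁶ W.
From T_eq⁴ = L(1−A)/(16πσd²): d = √[L(1−A)/(16πσT_eq⁴)].
d = √[6.51×10²⁶ × 0.51 / (16π × 5.67×10⁻⁸ × (244)⁴)] = 1.81×10¹¹ m = 1.21 AU.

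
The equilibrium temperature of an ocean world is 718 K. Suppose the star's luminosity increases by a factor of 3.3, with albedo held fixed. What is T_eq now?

T_eq ≈ 968 K

T_eq ∝ L^(1/4) · d^(−1/2).
T′ = 718 × 3.3^(1/4) = 968 K.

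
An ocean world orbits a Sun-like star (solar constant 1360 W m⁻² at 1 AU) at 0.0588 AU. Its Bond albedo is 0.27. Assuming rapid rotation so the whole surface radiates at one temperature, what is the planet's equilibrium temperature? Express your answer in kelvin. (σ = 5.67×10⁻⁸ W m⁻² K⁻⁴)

T_eq ≈ 1060 K

Flux at 0.0588 AU: S = 1360/0.0588² = 3.93×10⁵ W m⁻².
Energy balance: absorbed = emitted ⇒ πR²·S(1−A) = 4πR²·σT_eq⁴, so T_eq⁴ = S(1−A)/(4σ).
T_eq = [3.93×10⁵ × 0.73 / (4 × 5.67×10⁻⁸)]^(1/4) = (1.27×10¹²)^(1/4) = 1060 K.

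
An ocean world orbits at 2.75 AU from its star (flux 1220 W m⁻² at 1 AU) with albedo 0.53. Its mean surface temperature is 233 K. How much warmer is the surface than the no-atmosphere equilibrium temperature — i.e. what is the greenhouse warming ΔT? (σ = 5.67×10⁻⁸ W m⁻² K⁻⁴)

S = 1220/2.75² = 161.3 W m⁻².
T_eq = [S(1−A)/(4σ)]^(1/4) = [161.3×0.47/(4×5.67×10⁻⁸)]^(1/4) = 135.2 K.
ΔT = T_surf − T_eq = 233 − 135.2.

ΔT ≈ 97.8 K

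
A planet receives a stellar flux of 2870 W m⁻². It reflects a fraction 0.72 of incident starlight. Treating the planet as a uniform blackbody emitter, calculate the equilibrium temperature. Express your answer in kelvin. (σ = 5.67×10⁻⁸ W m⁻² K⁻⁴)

T_eq ≈ 244 K

Energy balance: absorbed = emitted ⇒ πR²·S(1−A) = 4πR²·σT_eq⁴, so T_eq⁴ = S(1−A)/(4σ).
T_eq = [2870 × 0.28 / (4 × 5.67×10⁻⁸)]^(1/4) = (3.54×10⁹)^(1/4) = 244 K.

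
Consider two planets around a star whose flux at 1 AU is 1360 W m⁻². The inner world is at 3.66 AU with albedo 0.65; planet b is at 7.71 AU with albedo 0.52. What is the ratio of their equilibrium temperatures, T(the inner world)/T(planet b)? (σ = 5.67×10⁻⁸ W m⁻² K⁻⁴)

T_eq = [S₀(1−A)/(4σd²)]^(1/4), so T ∝ (1−A)^(1/4) / √d.
T₁ = [1360×0.35/(4×5.67×10⁻⁸×3.66²)]^(1/4) = 111.88 K.
T₂ = [1360×0.48/(4×5.67×10⁻⁸×7.71²)]^(1/4) = 83.42 K.

T₁/T₂ ≈ 1.341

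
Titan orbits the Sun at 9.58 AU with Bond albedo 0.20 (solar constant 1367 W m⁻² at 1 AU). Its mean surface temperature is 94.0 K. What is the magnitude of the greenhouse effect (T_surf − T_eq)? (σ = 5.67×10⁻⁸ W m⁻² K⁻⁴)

ΔT ≈ 8.9 K

S = 1367/9.58² = 14.89 W m⁻².
T_eq = [S(1−A)/(4σ)]^(1/4) = [14.89×0.80/(4×5.67×10⁻⁸)]^(1/4) = 85.1 K.
ΔT = T_surf − T_eq = 94 − 85.1.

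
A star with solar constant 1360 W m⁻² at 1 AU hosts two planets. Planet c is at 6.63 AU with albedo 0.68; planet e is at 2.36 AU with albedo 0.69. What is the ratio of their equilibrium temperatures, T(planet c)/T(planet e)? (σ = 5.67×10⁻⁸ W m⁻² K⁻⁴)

T₁/T₂ ≈ 0.601

T_eq = [S₀(1−A)/(4σd²)]^(1/4), so T ∝ (1−A)^(1/4) / √d.
T₁ = [1360×0.32/(4×5.67×10⁻⁸×6.63²)]^(1/4) = 81.28 K.
T₂ = [1360×0.31/(4×5.67×10⁻⁸×2.36²)]^(1/4) = 135.16 K.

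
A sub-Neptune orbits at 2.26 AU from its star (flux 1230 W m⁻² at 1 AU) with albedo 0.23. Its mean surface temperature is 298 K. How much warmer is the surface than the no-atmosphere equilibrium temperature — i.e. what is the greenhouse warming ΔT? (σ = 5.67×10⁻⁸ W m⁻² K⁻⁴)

S = 1230/2.26² = 240.8 W m⁻².
T_eq = [S(1−A)/(4σ)]^(1/4) = [240.8×0.77/(4×5.67×10⁻⁸)]^(1/4) = 169.1 K.
ΔT = T_surf − T_eq = 298 − 169.1.

ΔT ≈ 128.9 K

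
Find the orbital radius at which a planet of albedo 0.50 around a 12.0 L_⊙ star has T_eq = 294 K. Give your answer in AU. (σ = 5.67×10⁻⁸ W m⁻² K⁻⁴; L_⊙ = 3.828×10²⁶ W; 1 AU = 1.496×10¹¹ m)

d ≈ 2.20 AU

L = 12.0 × 3.828×10²⁶ = 4.59×10²⁷ W.
From T_eq⁴ = L(1−A)/(16πσd²): d = √[L(1−A)/(16πσT_eq⁴)].
d = √[4.59×10²⁷ × 0.50 / (16π × 5.67×10⁻⁸ × (294)⁴)] = 3.28×10¹¹ m = 2.20 AU.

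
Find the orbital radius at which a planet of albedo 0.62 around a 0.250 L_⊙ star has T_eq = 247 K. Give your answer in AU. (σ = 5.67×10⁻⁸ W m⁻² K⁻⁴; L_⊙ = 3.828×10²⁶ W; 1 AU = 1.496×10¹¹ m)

L = 0.250 × 3.828×10²⁶ = 9.57×10²⁵ W.
From T_eq⁴ = L(1−A)/(16πσd²): d = √[L(1−A)/(16πσT_eq⁴)].
d = √[9.57×10²⁵ × 0.38 / (16π × 5.67×10⁻⁸ × (247)⁴)] = 5.86×10¹⁰ m = 0.391 AU.

d ≈ 0.391 AU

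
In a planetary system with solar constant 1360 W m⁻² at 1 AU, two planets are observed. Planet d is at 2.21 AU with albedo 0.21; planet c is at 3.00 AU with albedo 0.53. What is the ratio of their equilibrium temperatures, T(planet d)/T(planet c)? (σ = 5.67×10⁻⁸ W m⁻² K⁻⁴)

T_eq = [S₀(1−A)/(4σd²)]^(1/4), so T ∝ (1−A)^(1/4) / √d.
T₁ = [1360×0.79/(4×5.67×10⁻⁸×2.21²)]^(1/4) = 176.48 K.
T₂ = [1360×0.47/(4×5.67×10⁻⁸×3.00²)]^(1/4) = 133.03 K.

T₁/T₂ ≈ 1.327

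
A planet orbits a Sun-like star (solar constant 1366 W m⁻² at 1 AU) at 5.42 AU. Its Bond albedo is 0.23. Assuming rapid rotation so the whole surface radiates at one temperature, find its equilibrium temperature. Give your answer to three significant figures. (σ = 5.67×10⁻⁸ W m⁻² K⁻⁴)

T_eq ≈ 112 K

Flux at 5.42 AU: S = 1366/5.42² = 46.5 W m⁻².
Energy balance: absorbed = emitted ⇒ πR²·S(1−A) = 4πR²·σT_eq⁴, so T_eq⁴ = S(1−A)/(4σ).
T_eq = [46.5 × 0.77 / (4 × 5.67×10⁻⁸)]^(1/4) = (1.58×10⁸)^(1/4) = 112 K.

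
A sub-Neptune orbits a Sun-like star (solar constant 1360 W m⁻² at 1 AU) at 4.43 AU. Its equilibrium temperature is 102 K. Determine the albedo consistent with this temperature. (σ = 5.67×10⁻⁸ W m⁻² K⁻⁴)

Flux at 4.43 AU: S = 1360/4.43² = 69.3 W m⁻².
From T_eq⁴ = S(1−A)/(4σ): 1−A = 4σT_eq⁴/S.
1−A = 4 × 5.67×10⁻⁸ × (102)⁴ / 69.3 = 0.354.

A ≈ 0.65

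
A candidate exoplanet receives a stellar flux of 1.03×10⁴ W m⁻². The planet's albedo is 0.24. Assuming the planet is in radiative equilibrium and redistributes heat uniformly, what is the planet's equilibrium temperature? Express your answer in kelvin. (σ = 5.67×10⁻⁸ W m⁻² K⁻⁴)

T_eq ≈ 431 K

Energy balance: absorbed = emitted ⇒ πR²·S(1−A) = 4πR²·σT_eq⁴, so T_eq⁴ = S(1−A)/(4σ).
T_eq = [1.03×10⁴ × 0.76 / (4 × 5.67×10⁻⁸)]^(1/4) = (3.45×10¹⁰)^(1/4) = 431 K.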